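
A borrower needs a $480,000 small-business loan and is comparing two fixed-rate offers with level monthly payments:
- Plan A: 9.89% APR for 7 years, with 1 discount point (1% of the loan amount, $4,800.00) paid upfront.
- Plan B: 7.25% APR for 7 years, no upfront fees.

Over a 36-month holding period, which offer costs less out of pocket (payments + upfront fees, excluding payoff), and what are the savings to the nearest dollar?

Plan A: monthly rate = 9.89%/12 = 0.0082417; payment = 480,000 × 0.0082417 / (1 − (1+0.0082417)^−84) = $7,941.31.
Plan B: at 7.25% the monthly rate is 0.0060417, so the payment is 480,000 × 0.0060417 / (1 − 1.0060417^−84) = $7,303.29.
Over 36 months: Plan A costs 36 × $7,941.31 + $4,800.00 = $290,687.16; Plan B costs 36 × $7,303.29 = $262,918.44.
Plan B is cheaper by $290,687.16 − $262,918.44 = $27,768.72.

Plan B by $27,769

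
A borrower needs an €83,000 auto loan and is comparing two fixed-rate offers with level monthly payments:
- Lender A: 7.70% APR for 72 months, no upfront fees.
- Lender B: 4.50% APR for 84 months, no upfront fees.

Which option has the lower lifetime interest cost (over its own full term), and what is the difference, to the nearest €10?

Lender A: at 7.70% the monthly rate is 0.0064167, so the payment is 83,000 × 0.0064167 / (1 − 1.0064167^−72) = €1,443.13.
Total interest on Lender A = 72 × €1,443.13 − €83,000 = €20,905.36.
Lender B: at 4.50% the monthly rate is 0.0037500, so the payment is 83,000 × 0.0037500 / (1 − 1.0037500^−84) = €1,153.71.
Total interest on Lender B = 84 × €1,153.71 − €83,000 = €13,911.64.
Lender B is lower by €6,993.72.

Lender B by €6,990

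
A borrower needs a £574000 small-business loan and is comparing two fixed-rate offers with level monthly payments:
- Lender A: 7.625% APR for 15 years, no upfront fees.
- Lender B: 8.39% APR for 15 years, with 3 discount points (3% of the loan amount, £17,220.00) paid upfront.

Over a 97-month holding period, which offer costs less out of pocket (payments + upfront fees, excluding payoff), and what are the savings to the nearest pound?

Lender A by £41,814

Lender A: monthly rate = 7.625%/12 = 0.0063542; payment = 574,000 × 0.0063542 / (1 − (1+0.0063542)^−180) = £5,361.91.
Lender B: at 8.39% the monthly rate is 0.0069917, so the payment is 574,000 × 0.0069917 / (1 − 1.0069917^−180) = £5,615.46.
Over 97 months: Lender A costs 97 × £5,361.91 = £520,105.27; Lender B costs 97 × £5,615.46 + £17,220.00 = £561,919.62.
Lender A is cheaper by £561,919.62 − £520,105.27 = £41,814.35.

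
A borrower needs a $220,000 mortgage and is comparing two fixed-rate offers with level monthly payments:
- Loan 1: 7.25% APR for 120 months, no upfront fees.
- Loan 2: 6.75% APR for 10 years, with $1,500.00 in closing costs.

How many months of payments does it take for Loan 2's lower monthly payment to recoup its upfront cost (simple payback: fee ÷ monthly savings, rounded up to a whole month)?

Loan 1: monthly rate = 7.25%/12 = 0.0060417; payment = 220,000 × 0.0060417 / (1 − (1+0.0060417)^−120) = $2,582.82.
Loan 2: at 6.75% the monthly rate is 0.0056250, so the payment is 220,000 × 0.0056250 / (1 − 1.0056250^−120) = $2,526.13.
Monthly savings = $2,582.82 − $2,526.13 = $56.69.
Break-even = $1,500.00 / $56.69 = 26.46 → 27 months.

27 months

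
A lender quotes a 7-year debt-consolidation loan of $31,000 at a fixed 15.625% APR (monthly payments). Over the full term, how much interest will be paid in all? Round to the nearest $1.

$20,166

Monthly rate = 15.625%/12 = 0.0130208; payment = 31,000 × 0.0130208 / (1 − (1+0.0130208)^−84) = $609.12.
Total paid = 84 × $609.12 = $51,166.08; interest = $51,166.08 − $31,000 = $20,166.08.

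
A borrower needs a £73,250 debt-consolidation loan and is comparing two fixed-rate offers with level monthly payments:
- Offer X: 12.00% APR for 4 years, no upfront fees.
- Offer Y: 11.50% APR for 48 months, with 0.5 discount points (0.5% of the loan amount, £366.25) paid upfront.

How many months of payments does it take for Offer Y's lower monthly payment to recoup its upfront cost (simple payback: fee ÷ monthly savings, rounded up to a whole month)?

Offer X: at 12.00% the monthly rate is 0.0100000, so the payment is 73,250 × 0.0100000 / (1 − 1.0100000^−48) = £1,928.95.
Offer Y: at 11.50% the monthly rate is 0.0095833, so the payment is 73,250 × 0.0095833 / (1 − 1.0095833^−48) = £1,911.02.
Monthly savings = £1,928.95 − £1,911.02 = £17.93.
Break-even = £366.25 / £17.93 = 20.43 → 21 months.

21 months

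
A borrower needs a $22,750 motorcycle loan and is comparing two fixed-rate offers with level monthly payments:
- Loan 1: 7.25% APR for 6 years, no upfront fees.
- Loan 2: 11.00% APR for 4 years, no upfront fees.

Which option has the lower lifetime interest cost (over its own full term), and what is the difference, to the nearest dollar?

Loan 1: at 7.25% the monthly rate is 0.0060417, so the payment is 22,750 × 0.0060417 / (1 − 1.0060417^−72) = $390.60.
Total interest on Loan 1 = 72 × $390.60 − $22,750 = $5,373.20.
Loan 2: at 11.00% the monthly rate is 0.0091667, so the payment is 22,750 × 0.0091667 / (1 − 1.0091667^−48) = $587.99.
Total interest on Loan 2 = 48 × $587.99 − $22,750 = $5,473.52.
Loan 1 is lower by $100.32.

Loan 1 by $100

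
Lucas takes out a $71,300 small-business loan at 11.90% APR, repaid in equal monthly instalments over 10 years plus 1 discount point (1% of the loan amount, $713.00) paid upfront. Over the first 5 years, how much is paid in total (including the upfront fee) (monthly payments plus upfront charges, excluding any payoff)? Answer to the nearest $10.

$61,840

Monthly rate = 11.9%/12 = 0.0099167; payment = 71,300 × 0.0099167 / (1 − (1+0.0099167)^−120) = $1,018.83.
Total outlay = 60 × $1,018.83 + $713.00 = $61,842.80.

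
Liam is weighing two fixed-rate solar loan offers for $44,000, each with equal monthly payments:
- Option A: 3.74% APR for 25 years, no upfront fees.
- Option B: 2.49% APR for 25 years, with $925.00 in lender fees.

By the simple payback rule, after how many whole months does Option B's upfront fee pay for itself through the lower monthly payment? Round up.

33 months

Option A: monthly rate = 3.74%/12 = 0.0031167; payment = 44,000 × 0.0031167 / (1 − (1+0.0031167)^−300) = $225.98.
Option B: monthly rate = 2.49%/12 = 0.0020750; payment = 44,000 × 0.0020750 / (1 − (1+0.0020750)^−300) = $197.17.
Monthly savings = $225.98 − $197.17 = $28.81.
Break-even = $925.00 / $28.81 = 32.11 → 33 months.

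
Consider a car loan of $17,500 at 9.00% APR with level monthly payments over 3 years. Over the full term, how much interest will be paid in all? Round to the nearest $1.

$2,534

At 9.00% the monthly rate is 0.0075000, so the payment is 17,500 × 0.0075000 / (1 − 1.0075000^−36) = $556.50.
Total paid = 36 × $556.50 = $20,034.00; interest = $20,034.00 − $17,500 = $2,534.00.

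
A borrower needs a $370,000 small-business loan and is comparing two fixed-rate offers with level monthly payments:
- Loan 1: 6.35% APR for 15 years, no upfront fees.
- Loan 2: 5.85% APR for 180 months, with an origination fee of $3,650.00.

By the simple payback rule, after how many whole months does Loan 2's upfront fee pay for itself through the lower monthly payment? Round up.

37 months

Loan 1: monthly rate = 6.35%/12 = 0.0052917; payment = 370,000 × 0.0052917 / (1 − (1+0.0052917)^−180) = $3,192.67.
Loan 2: at 5.85% the monthly rate is 0.0048750, so the payment is 370,000 × 0.0048750 / (1 − 1.0048750^−180) = $3,092.37.
Monthly savings = $3,192.67 − $3,092.37 = $100.30.
Break-even = $3,650.00 / $100.30 = 36.39 → 37 months.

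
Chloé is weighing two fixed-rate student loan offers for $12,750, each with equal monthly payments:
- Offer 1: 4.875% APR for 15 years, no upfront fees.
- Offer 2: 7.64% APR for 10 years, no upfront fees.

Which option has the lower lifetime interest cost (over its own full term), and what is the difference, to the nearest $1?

Offer 1 by $274

Offer 1: at 4.875% the monthly rate is 0.0040625, so the payment is 12,750 × 0.0040625 / (1 − 1.0040625^−180) = $100.00.
Total interest on Offer 1 = 180 × $100.00 − $12,750 = $5,250.00.
Offer 2: at 7.64% the monthly rate is 0.0063667, so the payment is 12,750 × 0.0063667 / (1 − 1.0063667^−120) = $152.28.
Total interest on Offer 2 = 120 × $152.28 − $12,750 = $5,523.60.
Offer 1 is lower by $273.60.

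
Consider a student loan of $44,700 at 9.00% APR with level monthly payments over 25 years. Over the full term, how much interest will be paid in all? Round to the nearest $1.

$67,836

At 9.00% the monthly rate is 0.0075000, so the payment is 44,700 × 0.0075000 / (1 − 1.0075000^−300) = $375.12.
Total paid = 300 × $375.12 = $112,536.00; interest = $112,536.00 − $44,700 = $67,836.00.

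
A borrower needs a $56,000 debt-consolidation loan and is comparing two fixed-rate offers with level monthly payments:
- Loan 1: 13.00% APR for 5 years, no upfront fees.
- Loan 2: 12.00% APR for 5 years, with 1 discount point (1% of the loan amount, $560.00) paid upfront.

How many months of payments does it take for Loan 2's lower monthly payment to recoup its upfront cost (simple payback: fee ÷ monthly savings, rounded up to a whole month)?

Loan 1: at 13.00% the monthly rate is 0.0108333, so the payment is 56,000 × 0.0108333 / (1 − 1.0108333^−60) = $1,274.17.
Loan 2: at 12.00% the monthly rate is 0.0100000, so the payment is 56,000 × 0.0100000 / (1 − 1.0100000^−60) = $1,245.69.
Monthly savings = $1,274.17 − $1,245.69 = $28.48.
Break-even = $560.00 / $28.48 = 19.66 → 20 months.

20 months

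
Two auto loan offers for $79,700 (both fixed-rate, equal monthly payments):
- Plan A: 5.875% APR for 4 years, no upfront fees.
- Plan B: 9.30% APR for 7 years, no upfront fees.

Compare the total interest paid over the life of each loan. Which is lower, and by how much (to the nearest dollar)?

Plan A by $19,110

Plan A: at 5.875% the monthly rate is 0.0048958, so the payment is 79,700 × 0.0048958 / (1 − 1.0048958^−48) = $1,867.19.
Total interest on Plan A = 48 × $1,867.19 − $79,700 = $9,925.12.
Plan B: at 9.30% the monthly rate is 0.0077500, so the payment is 79,700 × 0.0077500 / (1 − 1.0077500^−84) = $1,294.47.
Total interest on Plan B = 84 × $1,294.47 − $79,700 = $29,035.48.
Plan A is lower by $19,110.36.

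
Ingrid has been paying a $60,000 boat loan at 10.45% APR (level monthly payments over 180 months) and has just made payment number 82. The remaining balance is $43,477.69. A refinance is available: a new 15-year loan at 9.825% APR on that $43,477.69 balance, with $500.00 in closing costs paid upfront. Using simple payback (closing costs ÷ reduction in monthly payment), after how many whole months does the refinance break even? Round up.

Current payment = 60,000 × 10.45%/12 / (1 − (1+0.0087083)^−180) = $661.38.
Refinanced payment = 43,477.69 × 0.0081875 / (1 − (1+0.0081875)^−180) = $462.57.
Monthly savings = $661.38 − $462.57 = $198.81.
Break-even = $500.00 / $198.81 = 2.51 → 3 months.

3 months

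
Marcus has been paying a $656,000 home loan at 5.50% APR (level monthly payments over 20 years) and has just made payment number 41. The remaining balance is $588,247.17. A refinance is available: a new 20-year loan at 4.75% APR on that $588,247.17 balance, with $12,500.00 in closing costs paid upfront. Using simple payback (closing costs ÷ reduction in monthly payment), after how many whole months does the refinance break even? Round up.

Current payment = 656,000 × 5.5%/12 / (1 − (1+0.0045833)^−240) = $4,512.54.
Refinanced payment = 588,247.17 × 0.0039583 / (1 − (1+0.0039583)^−240) = $3,801.39.
Monthly savings = $4,512.54 − $3,801.39 = $711.15.
Break-even = $12,500.00 / $711.15 = 17.58 → 18 months.

18 months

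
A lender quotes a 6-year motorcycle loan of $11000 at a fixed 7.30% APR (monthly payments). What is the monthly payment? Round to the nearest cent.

$189.13

Monthly rate = 7.3%/12 = 0.0060833; payment = 11,000 × 0.0060833 / (1 − (1+0.0060833)^−72) = $189.13.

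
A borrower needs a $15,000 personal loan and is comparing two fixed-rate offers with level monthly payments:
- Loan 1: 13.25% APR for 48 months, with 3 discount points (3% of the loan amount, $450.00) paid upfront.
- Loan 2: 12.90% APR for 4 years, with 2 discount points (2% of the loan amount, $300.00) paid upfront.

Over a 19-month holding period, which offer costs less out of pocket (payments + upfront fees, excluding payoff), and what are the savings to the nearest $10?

Loan 2 by $200

Loan 1: monthly rate = 13.25%/12 = 0.0110417; payment = 15,000 × 0.0110417 / (1 − (1+0.0110417)^−48) = $404.28.
Loan 2: at 12.90% the monthly rate is 0.0107500, so the payment is 15,000 × 0.0107500 / (1 − 1.0107500^−48) = $401.67.
Over 19 months: Loan 1 costs 19 × $404.28 + $450.00 = $8,131.32; Loan 2 costs 19 × $401.67 + $300.00 = $7,931.73.
Loan 2 is cheaper by $8,131.32 − $7,931.73 = $199.59.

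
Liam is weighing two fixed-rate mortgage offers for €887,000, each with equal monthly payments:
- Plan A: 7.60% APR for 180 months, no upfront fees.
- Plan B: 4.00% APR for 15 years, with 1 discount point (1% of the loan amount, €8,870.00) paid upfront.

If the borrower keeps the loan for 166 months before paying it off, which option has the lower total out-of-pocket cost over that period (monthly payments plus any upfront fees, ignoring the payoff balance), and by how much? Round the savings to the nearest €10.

Plan A: monthly rate = 7.6%/12 = 0.0063333; payment = 887,000 × 0.0063333 / (1 − (1+0.0063333)^−180) = €8,273.09.
Plan B: monthly rate = 4%/12 = 0.0033333; payment = 887,000 × 0.0033333 / (1 − (1+0.0033333)^−180) = €6,561.03.
Over 166 months: Plan A costs 166 × €8,273.09 = €1,373,332.94; Plan B costs 166 × €6,561.03 + €8,870.00 = €1,098,000.98.
Plan B is cheaper by €1,373,332.94 − €1,098,000.98 = €275,331.96.

Plan B by €275,330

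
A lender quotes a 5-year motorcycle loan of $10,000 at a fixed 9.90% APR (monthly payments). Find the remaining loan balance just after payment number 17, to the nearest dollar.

$7,647

With monthly rate i = 9.9%/12 = 0.0082500, the balance after k of n payments is P · [(1+i)^n − (1+i)^k] / [(1+i)^n − 1].
(1+0.0082500)^60 = 1.63717024 and (1+0.0082500)^17 = 1.14989960, so the balance is 10,000 × (1.63717024 − 1.14989960) / (1.63717024 − 1) = $7,647.42.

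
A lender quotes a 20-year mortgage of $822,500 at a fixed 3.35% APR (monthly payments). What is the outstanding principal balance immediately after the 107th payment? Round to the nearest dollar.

With monthly rate i = 3.35%/12 = 0.0027917, the balance after k of n payments is P · [(1+i)^n − (1+i)^k] / [(1+i)^n − 1].
(1+0.0027917)^240 = 1.95241395 and (1+0.0027917)^107 = 1.34755543, so the balance is 822,500 × (1.95241395 − 1.34755543) / (1.95241395 − 1) = $522,352.84.

$522,353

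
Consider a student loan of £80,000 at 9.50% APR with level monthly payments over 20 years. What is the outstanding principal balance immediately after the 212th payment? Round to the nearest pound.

With monthly rate i = 9.5%/12 = 0.0079167, the balance after k of n payments is P · [(1+i)^n − (1+i)^k] / [(1+i)^n − 1].
(1+0.0079167)^240 = 6.63606141 and (1+0.0079167)^212 = 5.32133806, so the balance is 80,000 × (6.63606141 − 5.32133806) / (6.63606141 − 1) = £18,661.59.

£18,662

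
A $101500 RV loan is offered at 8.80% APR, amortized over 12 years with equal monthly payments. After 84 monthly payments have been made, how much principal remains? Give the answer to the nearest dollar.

$55,354

With monthly rate i = 8.8%/12 = 0.0073333, the balance after k of n payments is P · [(1+i)^n − (1+i)^k] / [(1+i)^n − 1].
(1+0.0073333)^144 = 2.86379259 and (1+0.0073333)^84 = 1.84735025, so the balance is 101,500 × (2.86379259 − 1.84735025) / (2.86379259 − 1) = $55,354.28.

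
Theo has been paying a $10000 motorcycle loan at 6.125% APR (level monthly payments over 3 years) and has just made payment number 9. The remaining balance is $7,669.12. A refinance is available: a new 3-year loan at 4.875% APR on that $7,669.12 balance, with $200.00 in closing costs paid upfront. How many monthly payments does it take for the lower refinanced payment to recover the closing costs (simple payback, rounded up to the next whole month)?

3 months

Current payment = 10,000 × 6.125%/12 / (1 − (1+0.0051042)^−36) = $304.79.
Refinanced payment = 7,669.12 × 0.0040625 / (1 − (1+0.0040625)^−36) = $229.42.
Monthly savings = $304.79 − $229.42 = $75.37.
Break-even = $200.00 / $75.37 = 2.65 → 3 months.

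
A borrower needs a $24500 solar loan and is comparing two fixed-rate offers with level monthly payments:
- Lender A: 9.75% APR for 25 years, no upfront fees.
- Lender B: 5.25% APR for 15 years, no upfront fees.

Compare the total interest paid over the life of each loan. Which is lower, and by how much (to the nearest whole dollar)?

Lender B by $30,048

Lender A: monthly rate = 9.75%/12 = 0.0081250; payment = 24,500 × 0.0081250 / (1 − (1+0.0081250)^−300) = $218.33.
Total interest on Lender A = 300 × $218.33 − $24,500 = $40,999.00.
Lender B: monthly rate = 5.25%/12 = 0.0043750; payment = 24,500 × 0.0043750 / (1 − (1+0.0043750)^−180) = $196.95.
Total interest on Lender B = 180 × $196.95 − $24,500 = $10,951.00.
Lender B is lower by $30,048.00.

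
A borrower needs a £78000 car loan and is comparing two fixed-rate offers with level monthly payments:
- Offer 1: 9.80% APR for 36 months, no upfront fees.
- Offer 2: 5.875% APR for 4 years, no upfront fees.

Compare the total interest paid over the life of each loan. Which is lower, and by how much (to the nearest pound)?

Offer 2 by £2,629

Offer 1: at 9.80% the monthly rate is 0.0081667, so the payment is 78,000 × 0.0081667 / (1 − 1.0081667^−36) = £2,509.52.
Total interest on Offer 1 = 36 × £2,509.52 − £78,000 = £12,342.72.
Offer 2: at 5.875% the monthly rate is 0.0048958, so the payment is 78,000 × 0.0048958 / (1 − 1.0048958^−48) = £1,827.37.
Total interest on Offer 2 = 48 × £1,827.37 − £78,000 = £9,713.76.
Offer 2 is lower by £2,628.96.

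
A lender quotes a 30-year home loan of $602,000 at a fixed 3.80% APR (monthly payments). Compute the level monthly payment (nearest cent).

$2,805.06

Monthly rate = 3.8%/12 = 0.0031667; payment = 602,000 × 0.0031667 / (1 − (1+0.0031667)^−360) = $2,805.06.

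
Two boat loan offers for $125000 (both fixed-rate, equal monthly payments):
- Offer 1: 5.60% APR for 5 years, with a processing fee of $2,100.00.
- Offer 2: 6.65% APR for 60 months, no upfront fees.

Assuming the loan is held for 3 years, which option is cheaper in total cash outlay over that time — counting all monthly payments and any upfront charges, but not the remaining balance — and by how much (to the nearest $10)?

Offer 1: monthly rate = 5.6%/12 = 0.0046667; payment = 125,000 × 0.0046667 / (1 − (1+0.0046667)^−60) = $2,393.42.
Offer 2: monthly rate = 6.65%/12 = 0.0055417; payment = 125,000 × 0.0055417 / (1 − (1+0.0055417)^−60) = $2,454.56.
Over 36 months: Offer 1 costs 36 × $2,393.42 + $2,100.00 = $88,263.12; Offer 2 costs 36 × $2,454.56 = $88,364.16.
Offer 1 is cheaper by $88,364.16 − $88,263.12 = $101.04.

Offer 1 by $100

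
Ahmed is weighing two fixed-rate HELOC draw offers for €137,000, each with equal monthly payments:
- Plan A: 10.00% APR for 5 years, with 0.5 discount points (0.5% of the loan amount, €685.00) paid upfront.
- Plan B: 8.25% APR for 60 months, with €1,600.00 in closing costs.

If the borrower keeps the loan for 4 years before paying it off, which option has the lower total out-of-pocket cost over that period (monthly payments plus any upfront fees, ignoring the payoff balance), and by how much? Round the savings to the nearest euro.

Plan A: monthly rate = 10%/12 = 0.0083333; payment = 137,000 × 0.0083333 / (1 − (1+0.0083333)^−60) = €2,910.85.
Plan B: monthly rate = 8.25%/12 = 0.0068750; payment = 137,000 × 0.0068750 / (1 − (1+0.0068750)^−60) = €2,794.29.
Over 48 months: Plan A costs 48 × €2,910.85 + €685.00 = €140,405.80; Plan B costs 48 × €2,794.29 + €1,600.00 = €135,725.92.
Plan B is cheaper by €140,405.80 − €135,725.92 = €4,679.88.

Plan B by €4,680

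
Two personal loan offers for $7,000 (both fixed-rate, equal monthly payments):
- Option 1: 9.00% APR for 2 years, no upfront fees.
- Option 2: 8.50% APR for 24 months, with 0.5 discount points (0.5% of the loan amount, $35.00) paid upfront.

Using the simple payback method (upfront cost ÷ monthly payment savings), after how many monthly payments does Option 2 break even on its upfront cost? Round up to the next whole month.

22 months

Option 1: monthly rate = 9%/12 = 0.0075000; payment = 7,000 × 0.0075000 / (1 − (1+0.0075000)^−24) = $319.79.
Option 2: at 8.50% the monthly rate is 0.0070833, so the payment is 7,000 × 0.0070833 / (1 − 1.0070833^−24) = $318.19.
Monthly savings = $319.79 − $318.19 = $1.60.
Break-even = $35.00 / $1.60 = 21.88 → 22 months.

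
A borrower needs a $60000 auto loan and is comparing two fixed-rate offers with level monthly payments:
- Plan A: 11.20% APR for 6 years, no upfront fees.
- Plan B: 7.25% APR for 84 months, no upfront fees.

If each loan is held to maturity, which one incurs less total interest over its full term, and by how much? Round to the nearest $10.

Plan B by $5,990

Plan A: at 11.20% the monthly rate is 0.0093333, so the payment is 60,000 × 0.0093333 / (1 − 1.0093333^−72) = $1,148.20.
Total interest on Plan A = 72 × $1,148.20 − $60,000 = $22,670.40.
Plan B: monthly rate = 7.25%/12 = 0.0060417; payment = 60,000 × 0.0060417 / (1 − (1+0.0060417)^−84) = $912.91.
Total interest on Plan B = 84 × $912.91 − $60,000 = $16,684.44.
Plan B is lower by $5,985.96.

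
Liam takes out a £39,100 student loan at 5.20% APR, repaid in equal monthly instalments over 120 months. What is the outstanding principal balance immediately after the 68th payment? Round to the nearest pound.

£19,449

With monthly rate i = 5.2%/12 = 0.0043333, the balance after k of n payments is P · [(1+i)^n − (1+i)^k] / [(1+i)^n − 1].
(1+0.0043333)^120 = 1.68013908 and (1+0.0043333)^68 = 1.34182424, so the balance is 39,100 × (1.68013908 − 1.34182424) / (1.68013908 − 1) = £19,449.13.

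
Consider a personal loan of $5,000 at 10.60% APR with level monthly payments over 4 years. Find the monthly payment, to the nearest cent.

$128.26

At 10.60% the monthly rate is 0.0088333, so the payment is 5,000 × 0.0088333 / (1 − 1.0088333^−48) = $128.26.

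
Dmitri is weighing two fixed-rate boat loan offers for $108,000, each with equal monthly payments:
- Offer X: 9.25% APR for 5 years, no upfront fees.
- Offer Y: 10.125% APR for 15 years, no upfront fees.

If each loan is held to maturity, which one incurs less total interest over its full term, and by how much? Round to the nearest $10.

Offer X by $75,090

Offer X: at 9.25% the monthly rate is 0.0077083, so the payment is 108,000 × 0.0077083 / (1 − 1.0077083^−60) = $2,255.03.
Total interest on Offer X = 60 × $2,255.03 − $108,000 = $27,301.80.
Offer Y: monthly rate = 10.125%/12 = 0.0084375; payment = 108,000 × 0.0084375 / (1 − (1+0.0084375)^−180) = $1,168.85.
Total interest on Offer Y = 180 × $1,168.85 − $108,000 = $102,393.00.
Offer X is lower by $75,091.20.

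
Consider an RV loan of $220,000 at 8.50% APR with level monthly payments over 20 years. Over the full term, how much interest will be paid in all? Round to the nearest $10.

$238,210

Monthly rate = 8.5%/12 = 0.0070833; payment = 220,000 × 0.0070833 / (1 − (1+0.0070833)^−240) = $1,909.21.
Total paid = 240 × $1,909.21 = $458,210.40; interest = $458,210.40 − $220,000 = $238,210.40.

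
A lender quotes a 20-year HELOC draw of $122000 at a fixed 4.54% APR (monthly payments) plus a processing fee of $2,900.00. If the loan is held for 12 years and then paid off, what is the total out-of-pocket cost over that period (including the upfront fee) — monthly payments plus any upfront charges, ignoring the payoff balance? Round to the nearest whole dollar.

At 4.54% the monthly rate is 0.0037833, so the payment is 122,000 × 0.0037833 / (1 − 1.0037833^−240) = $774.47.
Total outlay = 144 × $774.47 + $2,900.00 = $114,423.68.

$114,424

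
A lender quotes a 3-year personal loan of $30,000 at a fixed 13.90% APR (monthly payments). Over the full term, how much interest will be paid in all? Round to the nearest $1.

$6,859

At 13.90% the monthly rate is 0.0115833, so the payment is 30,000 × 0.0115833 / (1 − 1.0115833^−36) = $1,023.87.
Total paid = 36 × $1,023.87 = $36,859.32; interest = $36,859.32 − $30,000 = $6,859.32.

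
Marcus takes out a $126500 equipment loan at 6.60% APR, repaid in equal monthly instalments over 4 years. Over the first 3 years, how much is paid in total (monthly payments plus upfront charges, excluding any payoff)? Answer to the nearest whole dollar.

$108,208

Monthly rate = 6.6%/12 = 0.0055000; payment = 126,500 × 0.0055000 / (1 − (1+0.0055000)^−48) = $3,005.78.
Total outlay = 36 × $3,005.78 = $108,208.08.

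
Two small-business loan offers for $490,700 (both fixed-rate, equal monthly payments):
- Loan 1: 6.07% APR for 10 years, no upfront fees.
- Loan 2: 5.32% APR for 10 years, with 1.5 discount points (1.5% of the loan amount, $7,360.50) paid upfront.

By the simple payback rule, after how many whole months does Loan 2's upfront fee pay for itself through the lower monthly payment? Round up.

41 months

Loan 1: monthly rate = 6.07%/12 = 0.0050583; payment = 490,700 × 0.0050583 / (1 − (1+0.0050583)^−120) = $5,465.04.
Loan 2: monthly rate = 5.32%/12 = 0.0044333; payment = 490,700 × 0.0044333 / (1 − (1+0.0044333)^−120) = $5,281.72.
Monthly savings = $5,465.04 − $5,281.72 = $183.32.
Break-even = $7,360.50 / $183.32 = 40.15 → 41 months.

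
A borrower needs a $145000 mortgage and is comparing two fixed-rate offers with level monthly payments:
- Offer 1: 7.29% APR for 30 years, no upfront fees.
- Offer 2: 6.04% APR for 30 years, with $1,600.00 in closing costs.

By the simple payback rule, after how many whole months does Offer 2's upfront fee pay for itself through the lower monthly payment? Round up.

Offer 1: at 7.29% the monthly rate is 0.0060750, so the payment is 145,000 × 0.0060750 / (1 − 1.0060750^−360) = $993.09.
Offer 2: at 6.04% the monthly rate is 0.0050333, so the payment is 145,000 × 0.0050333 / (1 − 1.0050333^−360) = $873.08.
Monthly savings = $993.09 − $873.08 = $120.01.
Break-even = $1,600.00 / $120.01 = 13.33 → 14 months.

14 months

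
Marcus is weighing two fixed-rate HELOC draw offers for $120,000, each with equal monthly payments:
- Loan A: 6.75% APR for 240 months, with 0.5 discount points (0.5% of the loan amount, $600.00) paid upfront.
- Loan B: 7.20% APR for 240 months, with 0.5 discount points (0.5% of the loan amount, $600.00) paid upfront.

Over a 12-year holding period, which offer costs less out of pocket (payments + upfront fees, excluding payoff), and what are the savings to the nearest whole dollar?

Loan A: at 6.75% the monthly rate is 0.0056250, so the payment is 120,000 × 0.0056250 / (1 − 1.0056250^−240) = $912.44.
Loan B: at 7.20% the monthly rate is 0.0060000, so the payment is 120,000 × 0.0060000 / (1 − 1.0060000^−240) = $944.82.
Over 144 months: Loan A costs 144 × $912.44 + $600.00 = $131,991.36; Loan B costs 144 × $944.82 + $600.00 = $136,654.08.
Loan A is cheaper by $136,654.08 − $131,991.36 = $4,662.72.

Loan A by $4,663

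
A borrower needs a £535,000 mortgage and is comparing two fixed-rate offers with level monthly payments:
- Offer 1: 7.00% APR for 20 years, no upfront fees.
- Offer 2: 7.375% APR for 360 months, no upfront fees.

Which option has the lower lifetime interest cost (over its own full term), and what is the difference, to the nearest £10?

Offer 1 by £334,760

Offer 1: monthly rate = 7%/12 = 0.0058333; payment = 535,000 × 0.0058333 / (1 − (1+0.0058333)^−240) = £4,147.85.
Total interest on Offer 1 = 240 × £4,147.85 − £535,000 = £460,484.00.
Offer 2: at 7.375% the monthly rate is 0.0061458, so the payment is 535,000 × 0.0061458 / (1 − 1.0061458^−360) = £3,695.11.
Total interest on Offer 2 = 360 × £3,695.11 − £535,000 = £795,239.60.
Offer 1 is lower by £334,755.60.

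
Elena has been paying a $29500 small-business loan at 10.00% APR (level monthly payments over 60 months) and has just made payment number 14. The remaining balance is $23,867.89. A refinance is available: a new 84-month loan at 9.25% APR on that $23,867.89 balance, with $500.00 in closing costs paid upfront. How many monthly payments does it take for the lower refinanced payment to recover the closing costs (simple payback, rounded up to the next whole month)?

3 months

Current payment = 29,500 × 10%/12 / (1 − (1+0.0083333)^−60) = $626.79.
Refinanced payment = 23,867.89 × 0.0077083 / (1 − (1+0.0077083)^−84) = $387.05.
Monthly savings = $626.79 − $387.05 = $239.74.
Break-even = $500.00 / $239.74 = 2.09 → 3 months.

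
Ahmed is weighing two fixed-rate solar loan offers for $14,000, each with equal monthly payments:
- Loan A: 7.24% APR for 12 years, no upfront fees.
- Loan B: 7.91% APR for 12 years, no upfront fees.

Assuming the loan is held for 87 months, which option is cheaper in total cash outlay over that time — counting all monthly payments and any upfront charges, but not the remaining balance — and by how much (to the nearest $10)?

Loan A by $440

Loan A: monthly rate = 7.24%/12 = 0.0060333; payment = 14,000 × 0.0060333 / (1 − (1+0.0060333)^−144) = $145.77.
Loan B: at 7.91% the monthly rate is 0.0065917, so the payment is 14,000 × 0.0065917 / (1 − 1.0065917^−144) = $150.85.
Over 87 months: Loan A costs 87 × $145.77 = $12,681.99; Loan B costs 87 × $150.85 = $13,123.95.
Loan A is cheaper by $13,123.95 − $12,681.99 = $441.96.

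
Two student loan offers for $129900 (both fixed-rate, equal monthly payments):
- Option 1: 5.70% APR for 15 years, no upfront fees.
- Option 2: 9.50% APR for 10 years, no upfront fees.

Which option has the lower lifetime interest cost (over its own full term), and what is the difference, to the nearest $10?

Option 1: monthly rate = 5.7%/12 = 0.0047500; payment = 129,900 × 0.0047500 / (1 − (1+0.0047500)^−180) = $1,075.23.
Total interest on Option 1 = 180 × $1,075.23 − $129,900 = $63,641.40.
Option 2: at 9.50% the monthly rate is 0.0079167, so the payment is 129,900 × 0.0079167 / (1 − 1.0079167^−120) = $1,680.87.
Total interest on Option 2 = 120 × $1,680.87 − $129,900 = $71,804.40.
Option 1 is lower by $8,163.00.

Option 1 by $8,160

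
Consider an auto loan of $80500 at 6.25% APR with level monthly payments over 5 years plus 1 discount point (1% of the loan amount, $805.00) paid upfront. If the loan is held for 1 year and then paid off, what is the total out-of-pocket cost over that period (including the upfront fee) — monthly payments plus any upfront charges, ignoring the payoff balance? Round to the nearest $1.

$19,593

Monthly rate = 6.25%/12 = 0.0052083; payment = 80,500 × 0.0052083 / (1 − (1+0.0052083)^−60) = $1,565.67.
Total outlay = 12 × $1,565.67 + $805.00 = $19,593.04.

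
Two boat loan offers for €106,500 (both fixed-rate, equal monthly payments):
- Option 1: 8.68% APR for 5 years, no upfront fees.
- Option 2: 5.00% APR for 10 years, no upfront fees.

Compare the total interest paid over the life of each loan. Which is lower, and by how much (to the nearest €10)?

Option 1 by €3,900

Option 1: monthly rate = 8.68%/12 = 0.0072333; payment = 106,500 × 0.0072333 / (1 − (1+0.0072333)^−60) = €2,194.26.
Total interest on Option 1 = 60 × €2,194.26 − €106,500 = €25,155.60.
Option 2: monthly rate = 5%/12 = 0.0041667; payment = 106,500 × 0.0041667 / (1 − (1+0.0041667)^−120) = €1,129.60.
Total interest on Option 2 = 120 × €1,129.60 − €106,500 = €29,052.00.
Option 1 is lower by €3,896.40.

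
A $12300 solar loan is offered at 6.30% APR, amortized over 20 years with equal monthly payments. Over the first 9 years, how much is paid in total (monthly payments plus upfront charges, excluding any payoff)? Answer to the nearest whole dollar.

$9,748

Monthly rate = 6.3%/12 = 0.0052500; payment = 12,300 × 0.0052500 / (1 − (1+0.0052500)^−240) = $90.26.
Total outlay = 108 × $90.26 = $9,748.08.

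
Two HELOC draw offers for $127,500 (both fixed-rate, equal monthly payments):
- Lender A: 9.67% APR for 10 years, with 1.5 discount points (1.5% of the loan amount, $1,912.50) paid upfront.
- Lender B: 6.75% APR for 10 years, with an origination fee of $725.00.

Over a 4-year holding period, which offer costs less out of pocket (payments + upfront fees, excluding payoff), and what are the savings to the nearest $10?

Lender A: monthly rate = 9.67%/12 = 0.0080583; payment = 127,500 × 0.0080583 / (1 − (1+0.0080583)^−120) = $1,661.71.
Lender B: monthly rate = 6.75%/12 = 0.0056250; payment = 127,500 × 0.0056250 / (1 − (1+0.0056250)^−120) = $1,464.01.
Over 48 months: Lender A costs 48 × $1,661.71 + $1,912.50 = $81,674.58; Lender B costs 48 × $1,464.01 + $725.00 = $70,997.48.
Lender B is cheaper by $81,674.58 − $70,997.48 = $10,677.10.

Lender B by $10,680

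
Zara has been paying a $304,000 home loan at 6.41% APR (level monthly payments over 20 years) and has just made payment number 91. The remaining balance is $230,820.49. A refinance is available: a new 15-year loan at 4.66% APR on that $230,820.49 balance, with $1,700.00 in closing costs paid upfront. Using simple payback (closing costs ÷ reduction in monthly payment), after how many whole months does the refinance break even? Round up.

4 months

Current payment = 304,000 × 6.41%/12 / (1 − (1+0.0053417)^−240) = $2,250.46.
Refinanced payment = 230,820.49 × 0.0038833 / (1 − (1+0.0038833)^−180) = $1,784.69.
Monthly savings = $2,250.46 − $1,784.69 = $465.77.
Break-even = $1,700.00 / $465.77 = 3.65 → 4 months.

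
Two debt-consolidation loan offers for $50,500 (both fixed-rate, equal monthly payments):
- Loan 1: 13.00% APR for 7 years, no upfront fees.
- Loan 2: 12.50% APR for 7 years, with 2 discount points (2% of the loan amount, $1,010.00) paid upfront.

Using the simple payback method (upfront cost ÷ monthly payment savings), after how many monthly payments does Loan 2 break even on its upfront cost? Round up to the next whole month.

74 months

Loan 1: monthly rate = 13%/12 = 0.0108333; payment = 50,500 × 0.0108333 / (1 − (1+0.0108333)^−84) = $918.69.
Loan 2: at 12.50% the monthly rate is 0.0104167, so the payment is 50,500 × 0.0104167 / (1 − 1.0104167^−84) = $905.02.
Monthly savings = $918.69 − $905.02 = $13.67.
Break-even = $1,010.00 / $13.67 = 73.88 → 74 months.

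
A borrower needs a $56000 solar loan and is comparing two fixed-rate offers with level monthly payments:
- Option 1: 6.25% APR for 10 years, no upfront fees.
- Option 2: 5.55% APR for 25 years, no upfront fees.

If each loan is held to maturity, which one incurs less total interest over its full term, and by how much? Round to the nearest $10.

Option 1 by $28,220

Option 1: monthly rate = 6.25%/12 = 0.0052083; payment = 56,000 × 0.0052083 / (1 − (1+0.0052083)^−120) = $628.77.
Total interest on Option 1 = 120 × $628.77 − $56,000 = $19,452.40.
Option 2: at 5.55% the monthly rate is 0.0046250, so the payment is 56,000 × 0.0046250 / (1 − 1.0046250^−300) = $345.56.
Total interest on Option 2 = 300 × $345.56 − $56,000 = $47,668.00.
Option 1 is lower by $28,215.60.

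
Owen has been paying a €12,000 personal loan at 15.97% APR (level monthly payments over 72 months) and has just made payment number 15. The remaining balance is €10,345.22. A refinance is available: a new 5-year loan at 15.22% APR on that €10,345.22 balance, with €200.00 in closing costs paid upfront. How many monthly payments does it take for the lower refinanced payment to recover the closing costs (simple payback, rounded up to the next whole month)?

16 months

Current payment = 12,000 × 15.97%/12 / (1 − (1+0.0133083)^−72) = €260.10.
Refinanced payment = 10,345.22 × 0.0126833 / (1 − (1+0.0126833)^−60) = €247.31.
Monthly savings = €260.10 − €247.31 = €12.79.
Break-even = €200.00 / €12.79 = 15.64 → 16 months.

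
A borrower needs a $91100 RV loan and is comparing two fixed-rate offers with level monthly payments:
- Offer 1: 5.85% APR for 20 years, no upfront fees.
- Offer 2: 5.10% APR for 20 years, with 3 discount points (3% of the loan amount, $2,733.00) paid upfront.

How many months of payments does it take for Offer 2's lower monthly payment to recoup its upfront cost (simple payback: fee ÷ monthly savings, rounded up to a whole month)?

71 months

Offer 1: at 5.85% the monthly rate is 0.0048750, so the payment is 91,100 × 0.0048750 / (1 − 1.0048750^−240) = $644.81.
Offer 2: monthly rate = 5.1%/12 = 0.0042500; payment = 91,100 × 0.0042500 / (1 − (1+0.0042500)^−240) = $606.26.
Monthly savings = $644.81 − $606.26 = $38.55.
Break-even = $2,733.00 / $38.55 = 70.89 → 71 months.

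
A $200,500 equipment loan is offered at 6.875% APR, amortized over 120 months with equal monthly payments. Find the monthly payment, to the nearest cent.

Monthly rate = 6.875%/12 = 0.0057292; payment = 200,500 × 0.0057292 / (1 − (1+0.0057292)^−120) = $2,315.08.

$2,315.08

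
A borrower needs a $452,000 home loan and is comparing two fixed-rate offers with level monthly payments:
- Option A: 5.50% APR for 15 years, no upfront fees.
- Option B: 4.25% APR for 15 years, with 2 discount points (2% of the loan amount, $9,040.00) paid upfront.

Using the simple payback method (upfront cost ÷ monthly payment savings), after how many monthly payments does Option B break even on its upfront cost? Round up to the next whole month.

Option A: monthly rate = 5.5%/12 = 0.0045833; payment = 452,000 × 0.0045833 / (1 − (1+0.0045833)^−180) = $3,693.22.
Option B: monthly rate = 4.25%/12 = 0.0035417; payment = 452,000 × 0.0035417 / (1 − (1+0.0035417)^−180) = $3,400.30.
Monthly savings = $3,693.22 − $3,400.30 = $292.92.
Break-even = $9,040.00 / $292.92 = 30.86 → 31 months.

31 months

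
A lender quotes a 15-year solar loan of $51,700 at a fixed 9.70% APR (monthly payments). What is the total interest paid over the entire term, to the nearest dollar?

Monthly rate = 9.7%/12 = 0.0080833; payment = 51,700 × 0.0080833 / (1 − (1+0.0080833)^−180) = $546.12.
Total paid = 180 × $546.12 = $98,301.60; interest = $98,301.60 − $51,700 = $46,601.60.

$46,602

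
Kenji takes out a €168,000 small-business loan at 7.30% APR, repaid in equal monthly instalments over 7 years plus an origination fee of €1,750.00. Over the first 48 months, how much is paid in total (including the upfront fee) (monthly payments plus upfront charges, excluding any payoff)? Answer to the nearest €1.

Monthly rate = 7.3%/12 = 0.0060833; payment = 168,000 × 0.0060833 / (1 − (1+0.0060833)^−84) = €2,560.28.
Total outlay = 48 × €2,560.28 + €1,750.00 = €124,643.44.

€124,643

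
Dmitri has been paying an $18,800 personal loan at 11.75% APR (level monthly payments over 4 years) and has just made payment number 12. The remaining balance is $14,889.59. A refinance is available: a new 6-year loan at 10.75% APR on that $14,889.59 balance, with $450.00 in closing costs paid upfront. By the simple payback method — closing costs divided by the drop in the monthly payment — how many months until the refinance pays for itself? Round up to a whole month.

3 months

Current payment = 18,800 × 11.75%/12 / (1 − (1+0.0097917)^−48) = $492.77.
Refinanced payment = 14,889.59 × 0.0089583 / (1 − (1+0.0089583)^−72) = $281.51.
Monthly savings = $492.77 − $281.51 = $211.26.
Break-even = $450.00 / $211.26 = 2.13 → 3 months.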